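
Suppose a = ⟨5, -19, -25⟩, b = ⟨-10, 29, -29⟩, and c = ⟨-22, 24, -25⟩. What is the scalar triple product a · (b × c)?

b × c:
i: 29·(-25) - (-29)·24 = -725 - (-696) = -29
j: (-29)·(-22) - (-10)·(-25) = 638 - 250 = 388
k: (-10)·24 - 29·(-22) = -240 - (-638) = 398
b × c = (-29, 388, 398)
a · (b × c) = 5·(-29) + (-19)·388 + (-25)·398 = -145 - 7372 - 9950 = -17467

-17467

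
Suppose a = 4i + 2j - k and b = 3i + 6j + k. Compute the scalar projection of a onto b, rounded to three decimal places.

a · b = 4·3 + 2·6 + (-1)·1 = 12 + 12 - 1 = 23
|b| = √(9 + 36 + 1) = √46 ≈ 6.7823
comp_b a = 23 / √46 ≈ 3.391

3.391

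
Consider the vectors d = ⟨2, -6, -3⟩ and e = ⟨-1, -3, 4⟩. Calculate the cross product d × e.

(-33, -5, -12)

i: (-6)·4 - (-3)·(-3) = -24 - 9 = -33
j: (-3)·(-1) - 2·4 = 3 - 8 = -5
k: 2·(-3) - (-6)·(-1) = -6 - 6 = -12
d × e = (-33, -5, -12)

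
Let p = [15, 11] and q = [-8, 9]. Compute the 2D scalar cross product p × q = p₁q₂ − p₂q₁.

15·9 - 11·(-8) = 135 - (-88) = 223

223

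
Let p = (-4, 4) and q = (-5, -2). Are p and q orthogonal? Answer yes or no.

p · q = (-4)·(-5) + 4·(-2) = 20 - 8 = 12
Nonzero, so the vectors are not orthogonal.

no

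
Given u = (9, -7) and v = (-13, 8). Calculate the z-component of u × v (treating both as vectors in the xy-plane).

9·8 - (-7)·(-13) = 72 - 91 = -19

-19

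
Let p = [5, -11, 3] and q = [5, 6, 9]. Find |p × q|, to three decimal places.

i: (-11)·9 - 3·6 = -99 - 18 = -117
j: 3·5 - 5·9 = 15 - 45 = -30
k: 5·6 - (-11)·5 = 30 - (-55) = 85
p × q = (-117, -30, 85)
|p × q| = √((-117)² + (-30)² + 85²) = √21814 ≈ 147.6956

147.696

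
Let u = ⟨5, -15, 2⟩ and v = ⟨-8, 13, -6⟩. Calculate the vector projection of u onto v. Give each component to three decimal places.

u · v = 5·(-8) + (-15)·13 + 2·(-6) = -40 - 195 - 12 = -247
|v|² = 64 + 169 + 36 = 269
proj_v u = (-247/269) · (-8, 13, -6) ≈ (7.346, -11.937, 5.509)

(7.346, -11.937, 5.509)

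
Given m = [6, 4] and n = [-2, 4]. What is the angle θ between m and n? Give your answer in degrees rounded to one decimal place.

m · n = 6·(-2) + 4·4 = -12 + 16 = 4
|m|² = 36 + 16 = 52,  |m| = √52 ≈ 7.211103
|n|² = 4 + 16 = 20,  |n| = √20 ≈ 4.472136
cos θ = 4 / (7.211103 · 4.472136) ≈ 0.12403
θ = arccos(0.12403) ≈ 82.9°

82.9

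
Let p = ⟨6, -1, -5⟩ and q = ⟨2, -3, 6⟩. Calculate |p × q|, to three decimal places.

i: (-1)·6 - (-5)·(-3) = -6 - 15 = -21
j: (-5)·2 - 6·6 = -10 - 36 = -46
k: 6·(-3) - (-1)·2 = -18 - (-2) = -16
p × q = (-21, -46, -16)
|p × q| = √((-21)² + (-46)² + (-16)²) = √2813 ≈ 53.0377

53.038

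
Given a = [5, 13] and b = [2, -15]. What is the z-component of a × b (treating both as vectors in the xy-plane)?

-101

5·(-15) - 13·2 = -75 - 26 = -101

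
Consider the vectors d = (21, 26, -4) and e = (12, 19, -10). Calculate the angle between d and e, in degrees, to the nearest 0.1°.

18.3

d · e = 21·12 + 26·19 + (-4)·(-10) = 252 + 494 + 40 = 786
|d|² = 441 + 676 + 16 = 1133,  |d| = √1133 ≈ 33.660065
|e|² = 144 + 361 + 100 = 605,  |e| = √605 ≈ 24.596748
cos θ = 786 / (33.660065 · 24.596748) ≈ 0.94936
θ = arccos(0.94936) ≈ 18.3°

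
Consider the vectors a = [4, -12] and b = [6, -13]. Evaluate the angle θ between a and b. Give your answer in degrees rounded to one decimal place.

a · b = 4·6 + (-12)·(-13) = 24 + 156 = 180
|a|² = 16 + 144 = 160,  |a| = √160 ≈ 12.649111
|b|² = 36 + 169 = 205,  |b| = √205 ≈ 14.317821
cos θ = 180 / (12.649111 · 14.317821) ≈ 0.99388
θ = arccos(0.99388) ≈ 6.3°

6.3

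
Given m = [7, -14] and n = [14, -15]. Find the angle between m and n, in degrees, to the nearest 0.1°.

m · n = 7·14 + (-14)·(-15) = 98 + 210 = 308
|m|² = 49 + 196 = 245,  |m| = √245 ≈ 15.652476
|n|² = 196 + 225 = 421,  |n| = √421 ≈ 20.518285
cos θ = 308 / (15.652476 · 20.518285) ≈ 0.95902
θ = arccos(0.95902) ≈ 16.5°

16.5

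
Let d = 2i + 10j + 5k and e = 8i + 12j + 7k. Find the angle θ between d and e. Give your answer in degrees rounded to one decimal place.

20.1

d · e = 2·8 + 10·12 + 5·7 = 16 + 120 + 35 = 171
|d|² = 4 + 100 + 25 = 129,  |d| = √129 ≈ 11.357817
|e|² = 64 + 144 + 49 = 257,  |e| = √257 ≈ 16.031220
cos θ = 171 / (11.357817 · 16.031220) ≈ 0.93915
θ = arccos(0.93915) ≈ 20.1°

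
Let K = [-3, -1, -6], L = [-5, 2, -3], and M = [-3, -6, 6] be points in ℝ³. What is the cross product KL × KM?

(51, 24, 10)

KL = (-2, 3, 3)
KM = (0, -5, 12)
i: 3·12 - 3·(-5) = 36 - (-15) = 51
j: 3·0 - (-2)·12 = 0 - (-24) = 24
k: (-2)·(-5) - 3·0 = 10 - 0 = 10
KL × KM = (51, 24, 10)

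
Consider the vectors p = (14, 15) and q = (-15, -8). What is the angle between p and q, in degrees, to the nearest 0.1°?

p · q = 14·(-15) + 15·(-8) = -210 - 120 = -330
|p|² = 196 + 225 = 421,  |p| = √421 ≈ 20.518285
|q|² = 225 + 64 = 289,  |q| = √289 ≈ 17.000000
cos θ = -330 / (20.518285 · 17.000000) ≈ -0.94607
θ = arccos(-0.94607) ≈ 161.1°

161.1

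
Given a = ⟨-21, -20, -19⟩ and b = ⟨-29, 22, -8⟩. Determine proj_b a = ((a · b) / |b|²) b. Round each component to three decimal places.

a · b = (-21)·(-29) + (-20)·22 + (-19)·(-8) = 609 - 440 + 152 = 321
|b|² = 841 + 484 + 64 = 1389
proj_b a = (321/1389) · (-29, 22, -8) ≈ (-6.702, 5.084, -1.849)

(-6.702, 5.084, -1.849)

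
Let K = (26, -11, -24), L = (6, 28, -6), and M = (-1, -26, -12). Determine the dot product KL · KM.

171

KL = L − K = (-20, 39, 18)
KM = M − K = (-27, -15, 12)
KL · KM = (-20)·(-27) + 39·(-15) + 18·12 = 540 - 585 + 216 = 171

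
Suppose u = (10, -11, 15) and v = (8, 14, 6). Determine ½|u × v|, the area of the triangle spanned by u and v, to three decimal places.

i: (-11)·6 - 15·14 = -66 - 210 = -276
j: 15·8 - 10·6 = 120 - 60 = 60
k: 10·14 - (-11)·8 = 140 - (-88) = 228
u × v = (-276, 60, 228)
|u × v| = √((-276)² + 60² + 228²) = √131760 ≈ 362.9876
area = ½ · 362.9876 ≈ 181.494

181.494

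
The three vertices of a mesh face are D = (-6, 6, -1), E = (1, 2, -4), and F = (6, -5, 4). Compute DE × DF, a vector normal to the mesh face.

DE = (7, -4, -3)
DF = (12, -11, 5)
i: (-4)·5 - (-3)·(-11) = -20 - 33 = -53
j: (-3)·12 - 7·5 = -36 - 35 = -71
k: 7·(-11) - (-4)·12 = -77 - (-48) = -29
DE × DF = (-53, -71, -29)

(-53, -71, -29)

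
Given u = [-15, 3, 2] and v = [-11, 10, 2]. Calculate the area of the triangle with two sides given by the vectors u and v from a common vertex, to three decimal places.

59.053

i: 3·2 - 2·10 = 6 - 20 = -14
j: 2·(-11) - (-15)·2 = -22 - (-30) = 8
k: (-15)·10 - 3·(-11) = -150 - (-33) = -117
u × v = (-14, 8, -117)
|u × v| = √((-14)² + 8² + (-117)²) = √13949 ≈ 118.1059
area = ½ · 118.1059 ≈ 59.053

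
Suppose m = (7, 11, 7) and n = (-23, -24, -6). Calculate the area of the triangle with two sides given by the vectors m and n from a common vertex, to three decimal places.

89.149

i: 11·(-6) - 7·(-24) = -66 - (-168) = 102
j: 7·(-23) - 7·(-6) = -161 - (-42) = -119
k: 7·(-24) - 11·(-23) = -168 - (-253) = 85
m × n = (102, -119, 85)
|m × n| = √(102² + (-119)² + 85²) = √31790 ≈ 178.2975
area = ½ · 178.2975 ≈ 89.149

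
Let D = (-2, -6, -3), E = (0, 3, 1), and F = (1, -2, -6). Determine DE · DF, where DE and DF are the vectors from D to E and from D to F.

DE = E − D = (2, 9, 4)
DF = F − D = (3, 4, -3)
DE · DF = 2·3 + 9·4 + 4·(-3) = 6 + 36 - 12 = 30

30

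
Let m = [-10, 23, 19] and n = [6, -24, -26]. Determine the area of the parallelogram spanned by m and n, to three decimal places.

i: 23·(-26) - 19·(-24) = -598 - (-456) = -142
j: 19·6 - (-10)·(-26) = 114 - 260 = -146
k: (-10)·(-24) - 23·6 = 240 - 138 = 102
m × n = (-142, -146, 102)
|m × n| = √((-142)² + (-146)² + 102²) = √51884 ≈ 227.7806

227.781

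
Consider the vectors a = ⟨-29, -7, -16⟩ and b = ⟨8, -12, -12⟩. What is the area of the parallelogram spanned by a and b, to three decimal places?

633.606

i: (-7)·(-12) - (-16)·(-12) = 84 - 192 = -108
j: (-16)·8 - (-29)·(-12) = -128 - 348 = -476
k: (-29)·(-12) - (-7)·8 = 348 - (-56) = 404
a × b = (-108, -476, 404)
|a × b| = √((-108)² + (-476)² + 404²) = √401456 ≈ 633.6056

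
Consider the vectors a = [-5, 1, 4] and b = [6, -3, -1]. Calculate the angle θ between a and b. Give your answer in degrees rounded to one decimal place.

147.3

a · b = (-5)·6 + 1·(-3) + 4·(-1) = -30 - 3 - 4 = -37
|a|² = 25 + 1 + 16 = 42,  |a| = √42 ≈ 6.480741
|b|² = 36 + 9 + 1 = 46,  |b| = √46 ≈ 6.782330
cos θ = -37 / (6.480741 · 6.782330) ≈ -0.84178
θ = arccos(-0.84178) ≈ 147.3°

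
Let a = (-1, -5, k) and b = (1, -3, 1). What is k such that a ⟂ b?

-14

a · b = (-1)·1 + (-5)·(-3) + k·1 = 14 + 1k
Set equal to 0: 1k = -14, so k = -14.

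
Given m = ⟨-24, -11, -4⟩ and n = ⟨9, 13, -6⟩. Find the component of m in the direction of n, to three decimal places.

m · n = (-24)·9 + (-11)·13 + (-4)·(-6) = -216 - 143 + 24 = -335
|n| = √(81 + 169 + 36) = √286 ≈ 16.9115
comp_n m = -335 / √286 ≈ -19.809

-19.809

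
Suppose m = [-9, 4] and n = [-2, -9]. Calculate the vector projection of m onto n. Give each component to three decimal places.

(0.424, 1.906)

m · n = (-9)·(-2) + 4·(-9) = 18 - 36 = -18
|n|² = 4 + 81 = 85
proj_n m = (-18/85) · (-2, -9) ≈ (0.424, 1.906)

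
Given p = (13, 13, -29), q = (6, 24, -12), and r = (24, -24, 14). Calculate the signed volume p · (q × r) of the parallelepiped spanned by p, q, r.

q × r:
i: 24·14 - (-12)·(-24) = 336 - 288 = 48
j: (-12)·24 - 6·14 = -288 - 84 = -372
k: 6·(-24) - 24·24 = -144 - 576 = -720
q × r = (48, -372, -720)
p · (q × r) = 13·48 + 13·(-372) + (-29)·(-720) = 624 - 4836 + 20880 = 16668

16668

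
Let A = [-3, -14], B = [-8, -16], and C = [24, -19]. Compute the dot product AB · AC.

-125

AB = B − A = (-5, -2)
AC = C − A = (27, -5)
AB · AC = (-5)·27 + (-2)·(-5) = -135 + 10 = -125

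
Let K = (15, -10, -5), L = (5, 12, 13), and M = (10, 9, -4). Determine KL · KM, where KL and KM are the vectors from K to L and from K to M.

486

KL = L − K = (-10, 22, 18)
KM = M − K = (-5, 19, 1)
KL · KM = (-10)·(-5) + 22·19 + 18·1 = 50 + 418 + 18 = 486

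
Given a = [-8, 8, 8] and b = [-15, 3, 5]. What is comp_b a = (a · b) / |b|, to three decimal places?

a · b = (-8)·(-15) + 8·3 + 8·5 = 120 + 24 + 40 = 184
|b| = √(225 + 9 + 25) = √259 ≈ 16.0935
comp_b a = 184 / √259 ≈ 11.433

11.433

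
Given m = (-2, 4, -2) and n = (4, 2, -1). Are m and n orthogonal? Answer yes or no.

m · n = (-2)·4 + 4·2 + (-2)·(-1) = -8 + 8 + 2 = 2
Nonzero, so the vectors are not orthogonal.

no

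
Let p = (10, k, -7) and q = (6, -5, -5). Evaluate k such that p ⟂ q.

p · q = 10·6 + k·(-5) + (-7)·(-5) = 95 - 5k
Set equal to 0: -5k = -95, so k = 19.

19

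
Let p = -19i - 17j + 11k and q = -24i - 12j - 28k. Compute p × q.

i: (-17)·(-28) - 11·(-12) = 476 - (-132) = 608
j: 11·(-24) - (-19)·(-28) = -264 - 532 = -796
k: (-19)·(-12) - (-17)·(-24) = 228 - 408 = -180
p × q = (608, -796, -180)

(608, -796, -180)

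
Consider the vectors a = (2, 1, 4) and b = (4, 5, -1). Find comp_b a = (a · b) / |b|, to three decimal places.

a · b = 2·4 + 1·5 + 4·(-1) = 8 + 5 - 4 = 9
|b| = √(16 + 25 + 1) = √42 ≈ 6.4807
comp_b a = 9 / √42 ≈ 1.389

1.389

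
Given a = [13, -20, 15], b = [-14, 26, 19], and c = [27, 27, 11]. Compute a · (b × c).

b × c:
i: 26·11 - 19·27 = 286 - 513 = -227
j: 19·27 - (-14)·11 = 513 - (-154) = 667
k: (-14)·27 - 26·27 = -378 - 702 = -1080
b × c = (-227, 667, -1080)
a · (b × c) = 13·(-227) + (-20)·667 + 15·(-1080) = -2951 - 13340 - 16200 = -32491

-32491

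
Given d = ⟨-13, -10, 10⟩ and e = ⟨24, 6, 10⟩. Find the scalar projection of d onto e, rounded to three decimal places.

-10.194

d · e = (-13)·24 + (-10)·6 + 10·10 = -312 - 60 + 100 = -272
|e| = √(576 + 36 + 100) = √712 ≈ 26.6833
comp_e d = -272 / √712 ≈ -10.194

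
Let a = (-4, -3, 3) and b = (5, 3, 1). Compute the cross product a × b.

(-12, 19, 3)

i: (-3)·1 - 3·3 = -3 - 9 = -12
j: 3·5 - (-4)·1 = 15 - (-4) = 19
k: (-4)·3 - (-3)·5 = -12 - (-15) = 3
a × b = (-12, 19, 3)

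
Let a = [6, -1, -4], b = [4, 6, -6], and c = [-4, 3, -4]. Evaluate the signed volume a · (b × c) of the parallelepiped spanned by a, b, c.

b × c:
i: 6·(-4) - (-6)·3 = -24 - (-18) = -6
j: (-6)·(-4) - 4·(-4) = 24 - (-16) = 40
k: 4·3 - 6·(-4) = 12 - (-24) = 36
b × c = (-6, 40, 36)
a · (b × c) = 6·(-6) + (-1)·40 + (-4)·36 = -36 - 40 - 144 = -220

-220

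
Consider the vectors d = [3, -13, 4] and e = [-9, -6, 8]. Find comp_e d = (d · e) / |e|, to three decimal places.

6.169

d · e = 3·(-9) + (-13)·(-6) + 4·8 = -27 + 78 + 32 = 83
|e| = √(81 + 36 + 64) = √181 ≈ 13.4536
comp_e d = 83 / √181 ≈ 6.169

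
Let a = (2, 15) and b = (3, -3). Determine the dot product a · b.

-39

a · b = 2·3 + 15·(-3) = 6 - 45 = -39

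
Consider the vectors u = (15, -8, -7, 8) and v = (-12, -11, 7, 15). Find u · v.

u · v = 15·(-12) + (-8)·(-11) + (-7)·7 + 8·15 = -180 + 88 - 49 + 120 = -21

-21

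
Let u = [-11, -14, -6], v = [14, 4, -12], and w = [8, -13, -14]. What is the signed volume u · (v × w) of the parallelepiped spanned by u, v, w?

2216

v × w:
i: 4·(-14) - (-12)·(-13) = -56 - 156 = -212
j: (-12)·8 - 14·(-14) = -96 - (-196) = 100
k: 14·(-13) - 4·8 = -182 - 32 = -214
v × w = (-212, 100, -214)
u · (v × w) = (-11)·(-212) + (-14)·100 + (-6)·(-214) = 2332 - 1400 + 1284 = 2216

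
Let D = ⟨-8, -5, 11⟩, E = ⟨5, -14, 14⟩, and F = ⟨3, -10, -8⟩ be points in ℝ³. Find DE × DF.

(186, 280, 34)

DE = (13, -9, 3)
DF = (11, -5, -19)
i: (-9)·(-19) - 3·(-5) = 171 - (-15) = 186
j: 3·11 - 13·(-19) = 33 - (-247) = 280
k: 13·(-5) - (-9)·11 = -65 - (-99) = 34
DE × DF = (186, 280, 34)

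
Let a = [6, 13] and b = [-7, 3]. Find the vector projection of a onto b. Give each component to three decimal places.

(0.362, -0.155)

a · b = 6·(-7) + 13·3 = -42 + 39 = -3
|b|² = 49 + 9 = 58
proj_b a = (-3/58) · (-7, 3) ≈ (0.362, -0.155)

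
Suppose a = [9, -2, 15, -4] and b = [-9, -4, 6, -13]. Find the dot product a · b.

69

a · b = 9·(-9) + (-2)·(-4) + 15·6 + (-4)·(-13) = -81 + 8 + 90 + 52 = 69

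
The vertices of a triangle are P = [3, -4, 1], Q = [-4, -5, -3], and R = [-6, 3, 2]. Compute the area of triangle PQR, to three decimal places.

PQ = (-7, -1, -4),  PR = (-9, 7, 1)
i: (-1)·1 - (-4)·7 = -1 - (-28) = 27
j: (-4)·(-9) - (-7)·1 = 36 - (-7) = 43
k: (-7)·7 - (-1)·(-9) = -49 - 9 = -58
PQ × PR = (27, 43, -58)
|PQ × PR| = √5942 ≈ 77.0844
area = ½ · 77.0844 ≈ 38.542

38.542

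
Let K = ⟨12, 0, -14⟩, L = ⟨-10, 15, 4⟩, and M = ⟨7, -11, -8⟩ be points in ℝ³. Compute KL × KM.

(288, 42, 317)

KL = (-22, 15, 18)
KM = (-5, -11, 6)
i: 15·6 - 18·(-11) = 90 - (-198) = 288
j: 18·(-5) - (-22)·6 = -90 - (-132) = 42
k: (-22)·(-11) - 15·(-5) = 242 - (-75) = 317
KL × KM = (288, 42, 317)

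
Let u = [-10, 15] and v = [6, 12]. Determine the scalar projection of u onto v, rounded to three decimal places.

u · v = (-10)·6 + 15·12 = -60 + 180 = 120
|v| = √(36 + 144) = √180 ≈ 13.4164
comp_v u = 120 / √180 ≈ 8.944

8.944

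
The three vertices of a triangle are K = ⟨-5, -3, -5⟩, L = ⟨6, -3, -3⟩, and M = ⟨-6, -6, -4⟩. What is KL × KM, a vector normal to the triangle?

KL = (11, 0, 2)
KM = (-1, -3, 1)
i: 0·1 - 2·(-3) = 0 - (-6) = 6
j: 2·(-1) - 11·1 = -2 - 11 = -13
k: 11·(-3) - 0·(-1) = -33 - 0 = -33
KL × KM = (6, -13, -33)

(6, -13, -33)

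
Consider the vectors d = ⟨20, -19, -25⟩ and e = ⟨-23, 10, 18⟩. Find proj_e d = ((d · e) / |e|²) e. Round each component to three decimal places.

(26.548, -11.542, -20.776)

d · e = 20·(-23) + (-19)·10 + (-25)·18 = -460 - 190 - 450 = -1100
|e|² = 529 + 100 + 324 = 953
proj_e d = (-1100/953) · (-23, 10, 18) ≈ (26.548, -11.542, -20.776)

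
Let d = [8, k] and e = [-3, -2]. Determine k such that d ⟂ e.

d · e = 8·(-3) + k·(-2) = -24 - 2k
Set equal to 0: -2k = 24, so k = -12.

-12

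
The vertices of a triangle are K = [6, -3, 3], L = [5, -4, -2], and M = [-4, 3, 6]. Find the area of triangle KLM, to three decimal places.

30.798

KL = (-1, -1, -5),  KM = (-10, 6, 3)
i: (-1)·3 - (-5)·6 = -3 - (-30) = 27
j: (-5)·(-10) - (-1)·3 = 50 - (-3) = 53
k: (-1)·6 - (-1)·(-10) = -6 - 10 = -16
KL × KM = (27, 53, -16)
|KL × KM| = √3794 ≈ 61.5955
area = ½ · 61.5955 ≈ 30.798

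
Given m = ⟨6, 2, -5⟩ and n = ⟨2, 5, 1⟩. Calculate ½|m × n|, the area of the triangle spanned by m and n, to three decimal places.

i: 2·1 - (-5)·5 = 2 - (-25) = 27
j: (-5)·2 - 6·1 = -10 - 6 = -16
k: 6·5 - 2·2 = 30 - 4 = 26
m × n = (27, -16, 26)
|m × n| = √(27² + (-16)² + 26²) = √1661 ≈ 40.7554
area = ½ · 40.7554 ≈ 20.378

20.378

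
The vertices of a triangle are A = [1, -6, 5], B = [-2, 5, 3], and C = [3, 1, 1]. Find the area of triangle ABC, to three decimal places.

AB = (-3, 11, -2),  AC = (2, 7, -4)
i: 11·(-4) - (-2)·7 = -44 - (-14) = -30
j: (-2)·2 - (-3)·(-4) = -4 - 12 = -16
k: (-3)·7 - 11·2 = -21 - 22 = -43
AB × AC = (-30, -16, -43)
|AB × AC| = √3005 ≈ 54.8179
area = ½ · 54.8179 ≈ 27.409

27.409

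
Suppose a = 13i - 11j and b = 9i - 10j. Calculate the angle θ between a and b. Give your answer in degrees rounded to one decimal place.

a · b = 13·9 + (-11)·(-10) = 117 + 110 = 227
|a|² = 169 + 121 = 290,  |a| = √290 ≈ 17.029386
|b|² = 81 + 100 = 181,  |b| = √181 ≈ 13.453624
cos θ = 227 / (17.029386 · 13.453624) ≈ 0.99080
θ = arccos(0.99080) ≈ 7.8°

7.8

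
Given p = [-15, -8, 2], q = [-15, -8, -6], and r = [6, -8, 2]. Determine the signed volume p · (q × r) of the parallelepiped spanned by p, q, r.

1344

q × r:
i: (-8)·2 - (-6)·(-8) = -16 - 48 = -64
j: (-6)·6 - (-15)·2 = -36 - (-30) = -6
k: (-15)·(-8) - (-8)·6 = 120 - (-48) = 168
q × r = (-64, -6, 168)
p · (q × r) = (-15)·(-64) + (-8)·(-6) + 2·168 = 960 + 48 + 336 = 1344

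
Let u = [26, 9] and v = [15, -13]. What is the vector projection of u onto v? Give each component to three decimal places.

u · v = 26·15 + 9·(-13) = 390 - 117 = 273
|v|² = 225 + 169 = 394
proj_v u = (273/394) · (15, -13) ≈ (10.393, -9.008)

(10.393, -9.008)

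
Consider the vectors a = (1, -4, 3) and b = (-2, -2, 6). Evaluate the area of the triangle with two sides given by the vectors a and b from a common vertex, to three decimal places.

11.916

i: (-4)·6 - 3·(-2) = -24 - (-6) = -18
j: 3·(-2) - 1·6 = -6 - 6 = -12
k: 1·(-2) - (-4)·(-2) = -2 - 8 = -10
a × b = (-18, -12, -10)
|a × b| = √((-18)² + (-12)² + (-10)²) = √568 ≈ 23.8328
area = ½ · 23.8328 ≈ 11.916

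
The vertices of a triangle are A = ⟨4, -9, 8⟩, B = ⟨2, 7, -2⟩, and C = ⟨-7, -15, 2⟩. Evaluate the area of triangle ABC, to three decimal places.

131.609

AB = (-2, 16, -10),  AC = (-11, -6, -6)
i: 16·(-6) - (-10)·(-6) = -96 - 60 = -156
j: (-10)·(-11) - (-2)·(-6) = 110 - 12 = 98
k: (-2)·(-6) - 16·(-11) = 12 - (-176) = 188
AB × AC = (-156, 98, 188)
|AB × AC| = √69284 ≈ 263.2185
area = ½ · 263.2185 ≈ 131.609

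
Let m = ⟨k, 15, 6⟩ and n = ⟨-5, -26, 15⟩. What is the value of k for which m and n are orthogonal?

-60

m · n = k·(-5) + 15·(-26) + 6·15 = -300 - 5k
Set equal to 0: -5k = 300, so k = -60.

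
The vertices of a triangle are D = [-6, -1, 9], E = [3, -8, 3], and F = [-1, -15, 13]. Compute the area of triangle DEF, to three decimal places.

DE = (9, -7, -6),  DF = (5, -14, 4)
i: (-7)·4 - (-6)·(-14) = -28 - 84 = -112
j: (-6)·5 - 9·4 = -30 - 36 = -66
k: 9·(-14) - (-7)·5 = -126 - (-35) = -91
DE × DF = (-112, -66, -91)
|DE × DF| = √25181 ≈ 158.6852
area = ½ · 158.6852 ≈ 79.343

79.343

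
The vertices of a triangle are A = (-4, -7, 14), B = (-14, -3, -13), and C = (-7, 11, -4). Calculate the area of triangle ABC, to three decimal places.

AB = (-10, 4, -27),  AC = (-3, 18, -18)
i: 4·(-18) - (-27)·18 = -72 - (-486) = 414
j: (-27)·(-3) - (-10)·(-18) = 81 - 180 = -99
k: (-10)·18 - 4·(-3) = -180 - (-12) = -168
AB × AC = (414, -99, -168)
|AB × AC| = √209421 ≈ 457.6254
area = ½ · 457.6254 ≈ 228.813

228.813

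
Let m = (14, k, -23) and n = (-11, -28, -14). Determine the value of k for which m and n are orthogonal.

m · n = 14·(-11) + k·(-28) + (-23)·(-14) = 168 - 28k
Set equal to 0: -28k = -168, so k = 6.

6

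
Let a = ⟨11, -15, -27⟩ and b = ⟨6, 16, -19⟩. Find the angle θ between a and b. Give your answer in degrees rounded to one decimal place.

66.1

a · b = 11·6 + (-15)·16 + (-27)·(-19) = 66 - 240 + 513 = 339
|a|² = 121 + 225 + 729 = 1075,  |a| = √1075 ≈ 32.787193
|b|² = 36 + 256 + 361 = 653,  |b| = √653 ≈ 25.553865
cos θ = 339 / (32.787193 · 25.553865) ≈ 0.40461
θ = arccos(0.40461) ≈ 66.1°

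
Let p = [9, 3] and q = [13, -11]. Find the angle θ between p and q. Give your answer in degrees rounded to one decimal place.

p · q = 9·13 + 3·(-11) = 117 - 33 = 84
|p|² = 81 + 9 = 90,  |p| = √90 ≈ 9.486833
|q|² = 169 + 121 = 290,  |q| = √290 ≈ 17.029386
cos θ = 84 / (9.486833 · 17.029386) ≈ 0.51995
θ = arccos(0.51995) ≈ 58.7°

58.7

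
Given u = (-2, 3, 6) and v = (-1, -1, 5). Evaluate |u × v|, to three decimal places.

21.954

i: 3·5 - 6·(-1) = 15 - (-6) = 21
j: 6·(-1) - (-2)·5 = -6 - (-10) = 4
k: (-2)·(-1) - 3·(-1) = 2 - (-3) = 5
u × v = (21, 4, 5)
|u × v| = √(21² + 4² + 5²) = √482 ≈ 21.9545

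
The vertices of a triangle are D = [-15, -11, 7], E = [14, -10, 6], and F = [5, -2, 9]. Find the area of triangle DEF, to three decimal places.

DE = (29, 1, -1),  DF = (20, 9, 2)
i: 1·2 - (-1)·9 = 2 - (-9) = 11
j: (-1)·20 - 29·2 = -20 - 58 = -78
k: 29·9 - 1·20 = 261 - 20 = 241
DE × DF = (11, -78, 241)
|DE × DF| = √64286 ≈ 253.5468
area = ½ · 253.5468 ≈ 126.773

126.773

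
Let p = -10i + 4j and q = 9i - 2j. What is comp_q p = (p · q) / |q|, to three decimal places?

p · q = (-10)·9 + 4·(-2) = -90 - 8 = -98
|q| = √(81 + 4) = √85 ≈ 9.2195
comp_q p = -98 / √85 ≈ -10.630

-10.630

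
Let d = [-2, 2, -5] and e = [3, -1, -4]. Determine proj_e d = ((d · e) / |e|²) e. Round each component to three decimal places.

d · e = (-2)·3 + 2·(-1) + (-5)·(-4) = -6 - 2 + 20 = 12
|e|² = 9 + 1 + 16 = 26
proj_e d = (12/26) · (3, -1, -4) ≈ (1.385, -0.462, -1.846)

(1.385, -0.462, -1.846)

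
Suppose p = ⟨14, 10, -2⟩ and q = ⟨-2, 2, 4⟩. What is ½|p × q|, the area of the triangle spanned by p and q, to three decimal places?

i: 10·4 - (-2)·2 = 40 - (-4) = 44
j: (-2)·(-2) - 14·4 = 4 - 56 = -52
k: 14·2 - 10·(-2) = 28 - (-20) = 48
p × q = (44, -52, 48)
|p × q| = √(44² + (-52)² + 48²) = √6944 ≈ 83.3307
area = ½ · 83.3307 ≈ 41.665

41.665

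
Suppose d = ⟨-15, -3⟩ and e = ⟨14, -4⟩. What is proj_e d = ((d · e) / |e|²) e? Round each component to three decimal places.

d · e = (-15)·14 + (-3)·(-4) = -210 + 12 = -198
|e|² = 196 + 16 = 212
proj_e d = (-198/212) · (14, -4) ≈ (-13.075, 3.736)

(-13.075, 3.736)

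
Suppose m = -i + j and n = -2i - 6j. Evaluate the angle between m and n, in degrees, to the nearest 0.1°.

116.6

m · n = (-1)·(-2) + 1·(-6) = 2 - 6 = -4
|m|² = 1 + 1 = 2,  |m| = √2 ≈ 1.414214
|n|² = 4 + 36 = 40,  |n| = √40 ≈ 6.324555
cos θ = -4 / (1.414214 · 6.324555) ≈ -0.44721
θ = arccos(-0.44721) ≈ 116.6°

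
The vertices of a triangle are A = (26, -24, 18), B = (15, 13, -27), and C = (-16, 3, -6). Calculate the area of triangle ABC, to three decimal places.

AB = (-11, 37, -45),  AC = (-42, 27, -24)
i: 37·(-24) - (-45)·27 = -888 - (-1215) = 327
j: (-45)·(-42) - (-11)·(-24) = 1890 - 264 = 1626
k: (-11)·27 - 37·(-42) = -297 - (-1554) = 1257
AB × AC = (327, 1626, 1257)
|AB × AC| = √4330854 ≈ 2081.0704
area = ½ · 2081.0704 ≈ 1040.535

1040.535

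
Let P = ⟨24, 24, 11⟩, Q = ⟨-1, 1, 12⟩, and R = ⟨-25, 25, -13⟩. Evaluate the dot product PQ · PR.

PQ = Q − P = (-25, -23, 1)
PR = R − P = (-49, 1, -24)
PQ · PR = (-25)·(-49) + (-23)·1 + 1·(-24) = 1225 - 23 - 24 = 1178

1178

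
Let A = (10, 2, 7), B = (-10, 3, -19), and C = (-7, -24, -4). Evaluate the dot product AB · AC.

AB = B − A = (-20, 1, -26)
AC = C − A = (-17, -26, -11)
AB · AC = (-20)·(-17) + 1·(-26) + (-26)·(-11) = 340 - 26 + 286 = 600

600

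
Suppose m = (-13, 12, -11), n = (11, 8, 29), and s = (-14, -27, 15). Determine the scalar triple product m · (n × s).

-16556

n × s:
i: 8·15 - 29·(-27) = 120 - (-783) = 903
j: 29·(-14) - 11·15 = -406 - 165 = -571
k: 11·(-27) - 8·(-14) = -297 - (-112) = -185
n × s = (903, -571, -185)
m · (n × s) = (-13)·903 + 12·(-571) + (-11)·(-185) = -11739 - 6852 + 2035 = -16556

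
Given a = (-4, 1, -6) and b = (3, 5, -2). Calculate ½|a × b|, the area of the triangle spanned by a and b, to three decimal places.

i: 1·(-2) - (-6)·5 = -2 - (-30) = 28
j: (-6)·3 - (-4)·(-2) = -18 - 8 = -26
k: (-4)·5 - 1·3 = -20 - 3 = -23
a × b = (28, -26, -23)
|a × b| = √(28² + (-26)² + (-23)²) = √1989 ≈ 44.5982
area = ½ · 44.5982 ≈ 22.299

22.299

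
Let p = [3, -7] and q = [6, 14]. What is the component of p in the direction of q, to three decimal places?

p · q = 3·6 + (-7)·14 = 18 - 98 = -80
|q| = √(36 + 196) = √232 ≈ 15.2315
comp_q p = -80 / √232 ≈ -5.252

-5.252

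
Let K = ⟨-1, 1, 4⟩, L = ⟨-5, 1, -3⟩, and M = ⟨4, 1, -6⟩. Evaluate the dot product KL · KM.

KL = L − K = (-4, 0, -7)
KM = M − K = (5, 0, -10)
KL · KM = (-4)·5 + 0·0 + (-7)·(-10) = -20 + 0 + 70 = 50

50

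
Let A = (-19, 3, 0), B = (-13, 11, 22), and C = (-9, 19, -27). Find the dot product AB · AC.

-406

AB = B − A = (6, 8, 22)
AC = C − A = (10, 16, -27)
AB · AC = 6·10 + 8·16 + 22·(-27) = 60 + 128 - 594 = -406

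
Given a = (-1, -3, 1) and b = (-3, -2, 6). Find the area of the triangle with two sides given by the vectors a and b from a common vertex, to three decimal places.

8.860

i: (-3)·6 - 1·(-2) = -18 - (-2) = -16
j: 1·(-3) - (-1)·6 = -3 - (-6) = 3
k: (-1)·(-2) - (-3)·(-3) = 2 - 9 = -7
a × b = (-16, 3, -7)
|a × b| = √((-16)² + 3² + (-7)²) = √314 ≈ 17.7200
area = ½ · 17.7200 ≈ 8.860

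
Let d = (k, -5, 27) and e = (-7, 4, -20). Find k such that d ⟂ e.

-80

d · e = k·(-7) + (-5)·4 + 27·(-20) = -560 - 7k
Set equal to 0: -7k = 560, so k = -80.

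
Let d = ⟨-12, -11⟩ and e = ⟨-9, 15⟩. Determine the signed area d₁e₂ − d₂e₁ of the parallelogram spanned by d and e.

(-12)·15 - (-11)·(-9) = -180 - 99 = -279

-279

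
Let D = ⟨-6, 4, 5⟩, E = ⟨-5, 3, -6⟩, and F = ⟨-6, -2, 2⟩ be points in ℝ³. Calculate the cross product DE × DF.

DE = (1, -1, -11)
DF = (0, -6, -3)
i: (-1)·(-3) - (-11)·(-6) = 3 - 66 = -63
j: (-11)·0 - 1·(-3) = 0 - (-3) = 3
k: 1·(-6) - (-1)·0 = -6 - 0 = -6
DE × DF = (-63, 3, -6)

(-63, 3, -6)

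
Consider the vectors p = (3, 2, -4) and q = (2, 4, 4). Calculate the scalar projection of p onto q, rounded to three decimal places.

-0.333

p · q = 3·2 + 2·4 + (-4)·4 = 6 + 8 - 16 = -2
|q| = √(4 + 16 + 16) = √36 ≈ 6.0000
comp_q p = -2 / √36 ≈ -0.333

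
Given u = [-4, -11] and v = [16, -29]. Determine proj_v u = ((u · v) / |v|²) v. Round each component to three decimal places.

u · v = (-4)·16 + (-11)·(-29) = -64 + 319 = 255
|v|² = 256 + 841 = 1097
proj_v u = (255/1097) · (16, -29) ≈ (3.719, -6.741)

(3.719, -6.741)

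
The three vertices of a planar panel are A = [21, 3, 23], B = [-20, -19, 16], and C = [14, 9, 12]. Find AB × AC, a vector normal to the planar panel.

AB = (-41, -22, -7)
AC = (-7, 6, -11)
i: (-22)·(-11) - (-7)·6 = 242 - (-42) = 284
j: (-7)·(-7) - (-41)·(-11) = 49 - 451 = -402
k: (-41)·6 - (-22)·(-7) = -246 - 154 = -400
AB × AC = (284, -402, -400)

(284, -402, -400)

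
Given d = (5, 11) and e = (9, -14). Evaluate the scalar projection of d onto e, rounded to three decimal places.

-6.549

d · e = 5·9 + 11·(-14) = 45 - 154 = -109
|e| = √(81 + 196) = √277 ≈ 16.6433
comp_e d = -109 / √277 ≈ -6.549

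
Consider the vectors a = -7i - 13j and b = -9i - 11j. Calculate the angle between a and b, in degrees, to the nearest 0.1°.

a · b = (-7)·(-9) + (-13)·(-11) = 63 + 143 = 206
|a|² = 49 + 169 = 218,  |a| = √218 ≈ 14.764823
|b|² = 81 + 121 = 202,  |b| = √202 ≈ 14.212670
cos θ = 206 / (14.764823 · 14.212670) ≈ 0.98166
θ = arccos(0.98166) ≈ 11.0°

11.0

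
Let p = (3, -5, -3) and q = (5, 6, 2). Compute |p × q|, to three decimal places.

i: (-5)·2 - (-3)·6 = -10 - (-18) = 8
j: (-3)·5 - 3·2 = -15 - 6 = -21
k: 3·6 - (-5)·5 = 18 - (-25) = 43
p × q = (8, -21, 43)
|p × q| = √(8² + (-21)² + 43²) = √2354 ≈ 48.5180

48.518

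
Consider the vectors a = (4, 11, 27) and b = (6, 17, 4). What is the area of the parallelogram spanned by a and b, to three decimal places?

i: 11·4 - 27·17 = 44 - 459 = -415
j: 27·6 - 4·4 = 162 - 16 = 146
k: 4·17 - 11·6 = 68 - 66 = 2
a × b = (-415, 146, 2)
|a × b| = √((-415)² + 146² + 2²) = √193545 ≈ 439.9375

439.937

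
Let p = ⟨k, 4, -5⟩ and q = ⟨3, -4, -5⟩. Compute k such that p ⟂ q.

p · q = k·3 + 4·(-4) + (-5)·(-5) = 9 + 3k
Set equal to 0: 3k = -9, so k = -3.

-3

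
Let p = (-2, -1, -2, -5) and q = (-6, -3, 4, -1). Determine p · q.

12

p · q = (-2)·(-6) + (-1)·(-3) + (-2)·4 + (-5)·(-1) = 12 + 3 - 8 + 5 = 12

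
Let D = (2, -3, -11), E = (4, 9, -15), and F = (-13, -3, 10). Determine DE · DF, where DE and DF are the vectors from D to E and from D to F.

-114

DE = E − D = (2, 12, -4)
DF = F − D = (-15, 0, 21)
DE · DF = 2·(-15) + 12·0 + (-4)·21 = -30 + 0 - 84 = -114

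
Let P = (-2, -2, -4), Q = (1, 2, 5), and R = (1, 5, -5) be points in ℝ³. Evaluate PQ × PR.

PQ = (3, 4, 9)
PR = (3, 7, -1)
i: 4·(-1) - 9·7 = -4 - 63 = -67
j: 9·3 - 3·(-1) = 27 - (-3) = 30
k: 3·7 - 4·3 = 21 - 12 = 9
PQ × PR = (-67, 30, 9)

(-67, 30, 9)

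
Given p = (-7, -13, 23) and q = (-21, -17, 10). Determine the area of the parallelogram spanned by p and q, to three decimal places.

512.256

i: (-13)·10 - 23·(-17) = -130 - (-391) = 261
j: 23·(-21) - (-7)·10 = -483 - (-70) = -413
k: (-7)·(-17) - (-13)·(-21) = 119 - 273 = -154
p × q = (261, -413, -154)
|p × q| = √(261² + (-413)² + (-154)²) = √262406 ≈ 512.2558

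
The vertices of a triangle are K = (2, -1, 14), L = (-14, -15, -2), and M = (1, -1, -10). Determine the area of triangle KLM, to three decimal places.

KL = (-16, -14, -16),  KM = (-1, 0, -24)
i: (-14)·(-24) - (-16)·0 = 336 - 0 = 336
j: (-16)·(-1) - (-16)·(-24) = 16 - 384 = -368
k: (-16)·0 - (-14)·(-1) = 0 - 14 = -14
KL × KM = (336, -368, -14)
|KL × KM| = √248516 ≈ 498.5138
area = ½ · 498.5138 ≈ 249.257

249.257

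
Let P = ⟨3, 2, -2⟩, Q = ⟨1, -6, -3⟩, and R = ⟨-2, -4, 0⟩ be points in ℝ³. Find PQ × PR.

PQ = (-2, -8, -1)
PR = (-5, -6, 2)
i: (-8)·2 - (-1)·(-6) = -16 - 6 = -22
j: (-1)·(-5) - (-2)·2 = 5 - (-4) = 9
k: (-2)·(-6) - (-8)·(-5) = 12 - 40 = -28
PQ × PR = (-22, 9, -28)

(-22, 9, -28)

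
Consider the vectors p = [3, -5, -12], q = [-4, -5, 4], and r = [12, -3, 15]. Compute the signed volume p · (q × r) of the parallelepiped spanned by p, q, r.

q × r:
i: (-5)·15 - 4·(-3) = -75 - (-12) = -63
j: 4·12 - (-4)·15 = 48 - (-60) = 108
k: (-4)·(-3) - (-5)·12 = 12 - (-60) = 72
q × r = (-63, 108, 72)
p · (q × r) = 3·(-63) + (-5)·108 + (-12)·72 = -189 - 540 - 864 = -1593

-1593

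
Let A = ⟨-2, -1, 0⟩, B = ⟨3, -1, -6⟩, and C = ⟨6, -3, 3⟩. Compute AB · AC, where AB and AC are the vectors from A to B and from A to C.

AB = B − A = (5, 0, -6)
AC = C − A = (8, -2, 3)
AB · AC = 5·8 + 0·(-2) + (-6)·3 = 40 + 0 - 18 = 22

22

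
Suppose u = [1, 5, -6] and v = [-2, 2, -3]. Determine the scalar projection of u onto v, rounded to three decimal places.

u · v = 1·(-2) + 5·2 + (-6)·(-3) = -2 + 10 + 18 = 26
|v| = √(4 + 4 + 9) = √17 ≈ 4.1231
comp_v u = 26 / √17 ≈ 6.306

6.306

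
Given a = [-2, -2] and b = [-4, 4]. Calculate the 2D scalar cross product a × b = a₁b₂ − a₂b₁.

-16

(-2)·4 - (-2)·(-4) = -8 - 8 = -16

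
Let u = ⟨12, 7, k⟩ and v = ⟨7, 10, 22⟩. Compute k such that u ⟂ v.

u · v = 12·7 + 7·10 + k·22 = 154 + 22k
Set equal to 0: 22k = -154, so k = -7.

-7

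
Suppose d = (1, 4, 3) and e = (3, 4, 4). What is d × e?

i: 4·4 - 3·4 = 16 - 12 = 4
j: 3·3 - 1·4 = 9 - 4 = 5
k: 1·4 - 4·3 = 4 - 12 = -8
d × e = (4, 5, -8)

(4, 5, -8)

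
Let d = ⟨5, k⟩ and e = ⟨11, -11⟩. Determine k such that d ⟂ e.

5

d · e = 5·11 + k·(-11) = 55 - 11k
Set equal to 0: -11k = -55, so k = 5.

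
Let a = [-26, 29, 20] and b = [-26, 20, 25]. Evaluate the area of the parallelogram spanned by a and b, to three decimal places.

i: 29·25 - 20·20 = 725 - 400 = 325
j: 20·(-26) - (-26)·25 = -520 - (-650) = 130
k: (-26)·20 - 29·(-26) = -520 - (-754) = 234
a × b = (325, 130, 234)
|a × b| = √(325² + 130² + 234²) = √177281 ≈ 421.0475

421.048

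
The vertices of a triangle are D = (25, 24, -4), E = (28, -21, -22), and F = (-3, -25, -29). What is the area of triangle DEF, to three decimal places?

DE = (3, -45, -18),  DF = (-28, -49, -25)
i: (-45)·(-25) - (-18)·(-49) = 1125 - 882 = 243
j: (-18)·(-28) - 3·(-25) = 504 - (-75) = 579
k: 3·(-49) - (-45)·(-28) = -147 - 1260 = -1407
DE × DF = (243, 579, -1407)
|DE × DF| = √2373939 ≈ 1540.7592
area = ½ · 1540.7592 ≈ 770.380

770.380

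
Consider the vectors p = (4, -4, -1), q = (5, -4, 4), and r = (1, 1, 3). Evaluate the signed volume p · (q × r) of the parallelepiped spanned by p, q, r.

q × r:
i: (-4)·3 - 4·1 = -12 - 4 = -16
j: 4·1 - 5·3 = 4 - 15 = -11
k: 5·1 - (-4)·1 = 5 - (-4) = 9
q × r = (-16, -11, 9)
p · (q × r) = 4·(-16) + (-4)·(-11) + (-1)·9 = -64 + 44 - 9 = -29

-29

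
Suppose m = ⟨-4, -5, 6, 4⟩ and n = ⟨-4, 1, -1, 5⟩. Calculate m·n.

m · n = (-4)·(-4) + (-5)·1 + 6·(-1) + 4·5 = 16 - 5 - 6 + 20 = 25

25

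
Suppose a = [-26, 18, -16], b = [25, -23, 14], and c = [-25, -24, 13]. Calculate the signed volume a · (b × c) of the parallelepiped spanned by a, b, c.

b × c:
i: (-23)·13 - 14·(-24) = -299 - (-336) = 37
j: 14·(-25) - 25·13 = -350 - 325 = -675
k: 25·(-24) - (-23)·(-25) = -600 - 575 = -1175
b × c = (37, -675, -1175)
a · (b × c) = (-26)·37 + 18·(-675) + (-16)·(-1175) = -962 - 12150 + 18800 = 5688

5688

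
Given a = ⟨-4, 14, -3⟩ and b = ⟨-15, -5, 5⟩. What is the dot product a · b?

a · b = (-4)·(-15) + 14·(-5) + (-3)·5 = 60 - 70 - 15 = -25

-25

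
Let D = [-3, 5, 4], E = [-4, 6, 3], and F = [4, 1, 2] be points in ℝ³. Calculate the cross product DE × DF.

DE = (-1, 1, -1)
DF = (7, -4, -2)
i: 1·(-2) - (-1)·(-4) = -2 - 4 = -6
j: (-1)·7 - (-1)·(-2) = -7 - 2 = -9
k: (-1)·(-4) - 1·7 = 4 - 7 = -3
DE × DF = (-6, -9, -3)

(-6, -9, -3)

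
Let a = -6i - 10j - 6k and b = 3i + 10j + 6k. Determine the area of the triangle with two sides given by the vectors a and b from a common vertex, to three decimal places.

i: (-10)·6 - (-6)·10 = -60 - (-60) = 0
j: (-6)·3 - (-6)·6 = -18 - (-36) = 18
k: (-6)·10 - (-10)·3 = -60 - (-30) = -30
a × b = (0, 18, -30)
|a × b| = √(0² + 18² + (-30)²) = √1224 ≈ 34.9857
area = ½ · 34.9857 ≈ 17.493

17.493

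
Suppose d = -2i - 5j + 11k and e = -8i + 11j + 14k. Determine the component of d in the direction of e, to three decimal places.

d · e = (-2)·(-8) + (-5)·11 + 11·14 = 16 - 55 + 154 = 115
|e| = √(64 + 121 + 196) = √381 ≈ 19.5192
comp_e d = 115 / √381 ≈ 5.892

5.892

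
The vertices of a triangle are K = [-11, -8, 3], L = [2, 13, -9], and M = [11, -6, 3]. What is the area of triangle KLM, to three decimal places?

255.131

KL = (13, 21, -12),  KM = (22, 2, 0)
i: 21·0 - (-12)·2 = 0 - (-24) = 24
j: (-12)·22 - 13·0 = -264 - 0 = -264
k: 13·2 - 21·22 = 26 - 462 = -436
KL × KM = (24, -264, -436)
|KL × KM| = √260368 ≈ 510.2627
area = ½ · 510.2627 ≈ 255.131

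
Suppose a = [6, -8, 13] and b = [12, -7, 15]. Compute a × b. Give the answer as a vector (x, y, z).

i: (-8)·15 - 13·(-7) = -120 - (-91) = -29
j: 13·12 - 6·15 = 156 - 90 = 66
k: 6·(-7) - (-8)·12 = -42 - (-96) = 54
a × b = (-29, 66, 54)

(-29, 66, 54)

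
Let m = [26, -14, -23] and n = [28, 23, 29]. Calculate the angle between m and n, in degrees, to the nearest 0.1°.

m · n = 26·28 + (-14)·23 + (-23)·29 = 728 - 322 - 667 = -261
|m|² = 676 + 196 + 529 = 1401,  |m| = √1401 ≈ 37.429935
|n|² = 784 + 529 + 841 = 2154,  |n| = √2154 ≈ 46.411206
cos θ = -261 / (37.429935 · 46.411206) ≈ -0.15024
θ = arccos(-0.15024) ≈ 98.6°

98.6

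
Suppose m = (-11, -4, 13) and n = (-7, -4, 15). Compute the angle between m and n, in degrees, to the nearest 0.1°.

14.8

m · n = (-11)·(-7) + (-4)·(-4) + 13·15 = 77 + 16 + 195 = 288
|m|² = 121 + 16 + 169 = 306,  |m| = √306 ≈ 17.492856
|n|² = 49 + 16 + 225 = 290,  |n| = √290 ≈ 17.029386
cos θ = 288 / (17.492856 · 17.029386) ≈ 0.96679
θ = arccos(0.96679) ≈ 14.8°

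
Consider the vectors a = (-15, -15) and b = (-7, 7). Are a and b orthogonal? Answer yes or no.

yes

a · b = (-15)·(-7) + (-15)·7 = 105 - 105 = 0
Zero, so the vectors are orthogonal.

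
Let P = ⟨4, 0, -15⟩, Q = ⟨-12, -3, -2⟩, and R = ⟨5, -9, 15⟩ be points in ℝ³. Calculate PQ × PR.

(27, 493, 147)

PQ = (-16, -3, 13)
PR = (1, -9, 30)
i: (-3)·30 - 13·(-9) = -90 - (-117) = 27
j: 13·1 - (-16)·30 = 13 - (-480) = 493
k: (-16)·(-9) - (-3)·1 = 144 - (-3) = 147
PQ × PR = (27, 493, 147)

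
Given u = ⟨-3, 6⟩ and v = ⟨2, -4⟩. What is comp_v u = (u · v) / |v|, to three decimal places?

-6.708

u · v = (-3)·2 + 6·(-4) = -6 - 24 = -30
|v| = √(4 + 16) = √20 ≈ 4.4721
comp_v u = -30 / √20 ≈ -6.708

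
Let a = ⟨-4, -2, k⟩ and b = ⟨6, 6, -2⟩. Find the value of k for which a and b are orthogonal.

-18

a · b = (-4)·6 + (-2)·6 + k·(-2) = -36 - 2k
Set equal to 0: -2k = 36, so k = -18.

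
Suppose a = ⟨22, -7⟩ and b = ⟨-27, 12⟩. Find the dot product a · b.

-678

a · b = 22·(-27) + (-7)·12 = -594 - 84 = -678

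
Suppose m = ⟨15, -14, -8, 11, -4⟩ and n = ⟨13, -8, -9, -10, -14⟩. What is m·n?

325

m · n = 15·13 + (-14)·(-8) + (-8)·(-9) + 11·(-10) + (-4)·(-14) = 195 + 112 + 72 - 110 + 56 = 325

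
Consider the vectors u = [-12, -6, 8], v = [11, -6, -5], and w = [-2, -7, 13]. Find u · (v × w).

1442

v × w:
i: (-6)·13 - (-5)·(-7) = -78 - 35 = -113
j: (-5)·(-2) - 11·13 = 10 - 143 = -133
k: 11·(-7) - (-6)·(-2) = -77 - 12 = -89
v × w = (-113, -133, -89)
u · (v × w) = (-12)·(-113) + (-6)·(-133) + 8·(-89) = 1356 + 798 - 712 = 1442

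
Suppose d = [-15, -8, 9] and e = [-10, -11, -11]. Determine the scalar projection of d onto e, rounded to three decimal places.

7.516

d · e = (-15)·(-10) + (-8)·(-11) + 9·(-11) = 150 + 88 - 99 = 139
|e| = √(100 + 121 + 121) = √342 ≈ 18.4932
comp_e d = 139 / √342 ≈ 7.516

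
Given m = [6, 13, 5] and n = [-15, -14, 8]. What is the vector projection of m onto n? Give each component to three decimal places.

(7.175, 6.697, -3.827)

m · n = 6·(-15) + 13·(-14) + 5·8 = -90 - 182 + 40 = -232
|n|² = 225 + 196 + 64 = 485
proj_n m = (-232/485) · (-15, -14, 8) ≈ (7.175, 6.697, -3.827)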